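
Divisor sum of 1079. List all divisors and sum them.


Divisors of 1079: 1, 13, 83, 1079
Sum = 1 + 13 + 83 + 1079 = 1176

σ(1079) = 1176


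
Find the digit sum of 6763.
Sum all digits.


6 + 7 + 6 + 3 = 22


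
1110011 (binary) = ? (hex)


1110011 (base 2) = 115 (decimal)
115 (decimal) = 73 (base 16)


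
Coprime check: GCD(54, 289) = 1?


Euclidean algorithm:
289 = 5 * 54 + 19
54 = 2 * 19 + 16
19 = 1 * 16 + 3
16 = 5 * 3 + 1
3 = 3 * 1 + 0
GCD(54, 289) = 1

Yes, coprime (GCD = 1)


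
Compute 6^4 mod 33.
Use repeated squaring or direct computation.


6^1 mod 33 = 6
6^2 mod 33 = 3
6^3 mod 33 = 18
6^4 mod 33 = 9


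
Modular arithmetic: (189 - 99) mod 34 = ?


189 - 99 = 90
90 mod 34 = 22


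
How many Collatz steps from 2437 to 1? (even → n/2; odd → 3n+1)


2437 → 7312 → 3656 → 1828 → 914 → 457 → 1372 → 686 → 343 → 1030 → 515 → 1546 → 773 → 2320 → 1160 → 580 → 290 → 145 → 436 → 218 → 109 → 328 → 164 → 82 → 41 → 124 → 62 → 31 → 94 → 47 → 142 → 71 → 214 → 107 → 322 → 161 → 484 → 242 → 121 → 364 → 182 → 91 → 274 → 137 → 412 → 206 → 103 → 310 → 155 → 466 → 233 → 700 → 350 → 175 → 526 → 263 → 790 → 395 → 1186 → 593 → 1780 → 890 → 445 → 1336 → 668 → 334 → 167 → 502 → 251 → 754 → 377 → 1132 → 566 → 283 → 850 → 425 → 1276 → 638 → 319 → 958 → 479 → 1438 → 719 → 2158 → 1079 → 3238 → 1619 → 4858 → 2429 → 7288 → 3644 → 1822 → 911 → 2734 → 1367 → 4102 → 2051 → 6154 → 3077 → 9232 → 4616 → 2308 → 1154 → 577 → 1732 → 866 → 433 → 1300 → 650 → 325 → 976 → 488 → 244 → 122 → 61 → 184 → 92 → 46 → 23 → 70 → 35 → 106 → 53 → 160 → 80 → 40 → 20 → 10 → 5 → 16 → 8 → 4 → 2 → 1
Total steps = 133

133 steps


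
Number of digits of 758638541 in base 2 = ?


758638541 in base 2 = 101101001101111110011111001101
Number of digits = 30

30 digits (base 2)


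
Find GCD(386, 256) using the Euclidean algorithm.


386 = 1 * 256 + 130
256 = 1 * 130 + 126
130 = 1 * 126 + 4
126 = 31 * 4 + 2
4 = 2 * 2 + 0
GCD = 2


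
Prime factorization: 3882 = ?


3882 / 2 = 1941
1941 / 3 = 647
647 / 647 = 1
3882 = 2 × 3 × 647


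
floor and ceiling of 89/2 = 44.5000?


89/2 = 44.5000
floor = 44
ceil = 45

floor = 44, ceil = 45


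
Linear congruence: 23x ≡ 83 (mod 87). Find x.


GCD(23, 87) = 1, unique solution
a^(-1) mod 87 = 53
x = 53 * 83 mod 87 = 49

x ≡ 49 (mod 87)


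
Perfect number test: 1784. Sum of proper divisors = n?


Proper divisors of 1784: 1, 2, 4, 8, 223, 446, 892
Sum = 1 + 2 + 4 + 8 + 223 + 446 + 892 = 1576

No, 1784 is not perfect (1576 ≠ 1784)


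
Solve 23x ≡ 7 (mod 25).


GCD(23, 25) = 1, unique solution
a^(-1) mod 25 = 12
x = 12 * 7 mod 25 = 9

x ≡ 9 (mod 25)


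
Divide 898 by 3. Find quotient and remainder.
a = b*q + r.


898 = 3 * 299 + 1
Check: 897 + 1 = 898

q = 299, r = 1


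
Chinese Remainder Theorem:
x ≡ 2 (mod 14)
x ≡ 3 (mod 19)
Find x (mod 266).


M = 14*19 = 266
M1 = M/14 = 19, M2 = M/19 = 14
M1^(-1) mod 14 = 3, M2^(-1) mod 19 = 15
x = 2*19*3 + 3*14*15 = 744
744 mod 266 = 212
Check: 212 mod 14 = 2 ✓, 212 mod 19 = 3 ✓

x ≡ 212 (mod 266)


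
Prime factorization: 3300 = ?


3300 / 2 = 1650
1650 / 2 = 825
825 / 3 = 275
275 / 5 = 55
55 / 5 = 11
11 / 11 = 1
3300 = 2^2 × 3 × 5^2 × 11


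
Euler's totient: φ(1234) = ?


1234 = 2 × 617
Prime factors: 2, 617
φ(1234) = 1234 × (1-1/2) × (1-1/617)
= 1234 × 1/2 × 616/617 = 616

φ(1234) = 616


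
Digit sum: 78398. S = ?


7 + 8 + 3 + 9 + 8 = 35


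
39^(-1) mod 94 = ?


Use the extended Euclidean algorithm on (94, 39); each row r = 94*s + 39*t:
r=94, s=1, t=0
r=39, s=0, t=1
q=2: r=16, s=1, t=-2   [94*(1) + 39*(-2) = 16]
q=2: r=7, s=-2, t=5   [94*(-2) + 39*(5) = 7]
q=2: r=2, s=5, t=-12   [94*(5) + 39*(-12) = 2]
q=3: r=1, s=-17, t=41   [94*(-17) + 39*(41) = 1]
q=2: r=0, s=39, t=-94   [94*(39) + 39*(-94) = 0]
GCD = 1 with t = 41, so 39*(41) ≡ 1 (mod 94)
Inverse = 41 mod 94 = 41
Check: 39 * 41 = 1599 ≡ 1 (mod 94)

39^(-1) ≡ 41 (mod 94)


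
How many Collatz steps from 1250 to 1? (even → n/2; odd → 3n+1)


1250 → 625 → 1876 → 938 → 469 → 1408 → 704 → 352 → 176 → 88 → 44 → 22 → 11 → 34 → 17 → 52 → 26 → 13 → 40 → 20 → 10 → 5 → 16 → 8 → 4 → 2 → 1
Total steps = 26

26 steps


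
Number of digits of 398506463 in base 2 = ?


398506463 in base 2 = 10111110000001011100111011111
Number of digits = 29

29 digits (base 2)


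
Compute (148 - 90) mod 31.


148 - 90 = 58
58 mod 31 = 27


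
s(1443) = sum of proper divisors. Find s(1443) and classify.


Proper divisors: 1, 3, 13, 37, 39, 111, 481
Sum = 1 + 3 + 13 + 37 + 39 + 111 + 481 = 685
685 < 1443 → deficient

s(1443) = 685 (deficient)


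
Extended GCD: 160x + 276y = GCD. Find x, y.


Tabular extended Euclidean (each row: r = 160*s + 276*t):
r=160, s=1, t=0
r=276, s=0, t=1
q=0: r=160, s=1, t=0   [160*(1) + 276*(0) = 160]
q=1: r=116, s=-1, t=1   [160*(-1) + 276*(1) = 116]
q=1: r=44, s=2, t=-1   [160*(2) + 276*(-1) = 44]
q=2: r=28, s=-5, t=3   [160*(-5) + 276*(3) = 28]
q=1: r=16, s=7, t=-4   [160*(7) + 276*(-4) = 16]
q=1: r=12, s=-12, t=7   [160*(-12) + 276*(7) = 12]
q=1: r=4, s=19, t=-11   [160*(19) + 276*(-11) = 4]
q=3: r=0, s=-69, t=40   [160*(-69) + 276*(40) = 0]
GCD = 4; from the row with r=4: x=19, y=-11
Check: 160*(19) + 276*(-11) = 3040 - 3036 = 4

GCD = 4, x = 19, y = -11


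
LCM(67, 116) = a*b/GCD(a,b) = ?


GCD(67, 116) = 1
LCM = 67*116/1 = 7772/1 = 7772

LCM = 7772


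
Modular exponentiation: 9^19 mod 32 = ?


9^1 mod 32 = 9
9^2 mod 32 = 17
9^3 mod 32 = 25
9^4 mod 32 = 1
9^5 mod 32 = 9
9^6 mod 32 = 17
9^7 mod 32 = 25
9^8 mod 32 = 1
9^9 mod 32 = 9
9^10 mod 32 = 17
9^11 mod 32 = 25
9^12 mod 32 = 1
9^13 mod 32 = 9
9^14 mod 32 = 17
9^15 mod 32 = 25
9^16 mod 32 = 1
9^17 mod 32 = 9
9^18 mod 32 = 17
9^19 mod 32 = 25


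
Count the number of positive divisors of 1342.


1342 = 2^1 × 11^1 × 61^1
d(1342) = (1+1) × (1+1) × (1+1) = 8

8 divisors


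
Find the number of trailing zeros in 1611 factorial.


floor(1611/5) = 322
floor(1611/25) = 64
floor(1611/125) = 12
floor(1611/625) = 2
Total = 400

400 trailing zeros


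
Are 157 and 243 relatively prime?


Euclidean algorithm:
243 = 1 * 157 + 86
157 = 1 * 86 + 71
86 = 1 * 71 + 15
71 = 4 * 15 + 11
15 = 1 * 11 + 4
11 = 2 * 4 + 3
4 = 1 * 3 + 1
3 = 3 * 1 + 0
GCD(157, 243) = 1

Yes, coprime (GCD = 1)


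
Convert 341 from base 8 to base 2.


341 (base 8) = 225 (decimal)
225 (decimal) = 11100001 (base 2)


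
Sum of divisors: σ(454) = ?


Divisors of 454: 1, 2, 227, 454
Sum = 1 + 2 + 227 + 454 = 684

σ(454) = 684


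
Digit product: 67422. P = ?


6 × 7 × 4 × 2 × 2 = 672


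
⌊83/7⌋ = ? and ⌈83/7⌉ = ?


83/7 = 11.8571
floor = 11
ceil = 12

floor = 11, ceil = 12


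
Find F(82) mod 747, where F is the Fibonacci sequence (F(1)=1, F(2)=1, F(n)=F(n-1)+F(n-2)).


F(k) mod 747 for k=1..82:
1, 1, 2, 3, 5, 8, 13, 21, 34, 55, 89, 144, 233, 377, 610, 240, 103, 343, 446, 42, 488, 530, 271, 54, 325, 379, 704, 336, 293, 629, 175, 57, 232, 289, 521, 63, 584, 647, 484, 384, 121, 505, 626, 384, 263, 647, 163, 63, 226, 289, 515, 57, 572, 629, 454, 336, 43, 379, 422, 54, 476, 530, 259, 42, 301, 343, 644, 240, 137, 377, 514, 144, 658, 55, 713, 21, 734, 8, 742, 3, 745, 1
F(82) mod 747 = 1


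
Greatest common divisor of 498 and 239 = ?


498 = 2 * 239 + 20
239 = 11 * 20 + 19
20 = 1 * 19 + 1
19 = 19 * 1 + 0
GCD = 1


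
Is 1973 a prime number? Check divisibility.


Check divisors up to sqrt(1973) = 44.4185
No divisors found.
1973 is prime.

Yes, 1973 is prime


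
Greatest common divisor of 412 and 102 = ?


412 = 4 * 102 + 4
102 = 25 * 4 + 2
4 = 2 * 2 + 0
GCD = 2


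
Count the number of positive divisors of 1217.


1217 = 1217^1
d(1217) = (1+1) = 2

2 divisors


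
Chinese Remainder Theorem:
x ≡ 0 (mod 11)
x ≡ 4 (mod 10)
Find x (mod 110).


M = 11*10 = 110
M1 = M/11 = 10, M2 = M/10 = 11
M1^(-1) mod 11 = 10, M2^(-1) mod 10 = 1
x = 0*10*10 + 4*11*1 = 44
44 mod 110 = 44
Check: 44 mod 11 = 0 ✓, 44 mod 10 = 4 ✓

x ≡ 44 (mod 110)


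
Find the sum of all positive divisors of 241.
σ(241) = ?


Divisors of 241: 1, 241
Sum = 1 + 241 = 242

σ(241) = 242


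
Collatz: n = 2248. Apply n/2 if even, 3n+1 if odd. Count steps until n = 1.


2248 → 1124 → 562 → 281 → 844 → 422 → 211 → 634 → 317 → 952 → 476 → 238 → 119 → 358 → 179 → 538 → 269 → 808 → 404 → 202 → 101 → 304 → 152 → 76 → 38 → 19 → 58 → 29 → 88 → 44 → 22 → 11 → 34 → 17 → 52 → 26 → 13 → 40 → 20 → 10 → 5 → 16 → 8 → 4 → 2 → 1
Total steps = 45

45 steps


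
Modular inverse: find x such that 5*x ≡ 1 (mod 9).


Use the extended Euclidean algorithm on (9, 5); each row r = 9*s + 5*t:
r=9, s=1, t=0
r=5, s=0, t=1
q=1: r=4, s=1, t=-1   [9*(1) + 5*(-1) = 4]
q=1: r=1, s=-1, t=2   [9*(-1) + 5*(2) = 1]
q=4: r=0, s=5, t=-9   [9*(5) + 5*(-9) = 0]
GCD = 1 with t = 2, so 5*(2) ≡ 1 (mod 9)
Inverse = 2 mod 9 = 2
Check: 5 * 2 = 10 ≡ 1 (mod 9)

5^(-1) ≡ 2 (mod 9)


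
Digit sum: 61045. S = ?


6 + 1 + 0 + 4 + 5 = 16


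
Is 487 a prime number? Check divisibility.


Check divisors up to sqrt(487) = 22.0681
No divisors found.
487 is prime.

Yes, 487 is prime


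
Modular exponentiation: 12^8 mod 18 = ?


12^1 mod 18 = 12
12^2 mod 18 = 0
12^3 mod 18 = 0
12^4 mod 18 = 0
12^5 mod 18 = 0
12^6 mod 18 = 0
12^7 mod 18 = 0
12^8 mod 18 = 0


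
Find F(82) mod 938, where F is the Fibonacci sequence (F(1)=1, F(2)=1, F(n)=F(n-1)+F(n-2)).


F(k) mod 938 for k=1..82:
1, 1, 2, 3, 5, 8, 13, 21, 34, 55, 89, 144, 233, 377, 610, 49, 659, 708, 429, 199, 628, 827, 517, 406, 923, 391, 376, 767, 205, 34, 239, 273, 512, 785, 359, 206, 565, 771, 398, 231, 629, 860, 551, 473, 86, 559, 645, 266, 911, 239, 212, 451, 663, 176, 839, 77, 916, 55, 33, 88, 121, 209, 330, 539, 869, 470, 401, 871, 334, 267, 601, 868, 531, 461, 54, 515, 569, 146, 715, 861, 638, 561
F(82) mod 938 = 561


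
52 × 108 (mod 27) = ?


52 × 108 = 5616
5616 mod 27 = 0


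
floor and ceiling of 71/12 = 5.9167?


71/12 = 5.9167
floor = 5
ceil = 6

floor = 5, ceil = 6


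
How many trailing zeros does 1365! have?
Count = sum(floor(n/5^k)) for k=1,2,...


floor(1365/5) = 273
floor(1365/25) = 54
floor(1365/125) = 10
floor(1365/625) = 2
Total = 339

339 trailing zeros


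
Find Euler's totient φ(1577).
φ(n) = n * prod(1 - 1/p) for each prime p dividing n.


1577 = 19 × 83
Prime factors: 19, 83
φ(1577) = 1577 × (1-1/19) × (1-1/83)
= 1577 × 18/19 × 82/83 = 1476

φ(1577) = 1476


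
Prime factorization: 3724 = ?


3724 / 2 = 1862
1862 / 2 = 931
931 / 7 = 133
133 / 7 = 19
19 / 19 = 1
3724 = 2^2 × 7^2 × 19


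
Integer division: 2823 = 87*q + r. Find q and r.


2823 = 87 * 32 + 39
Check: 2784 + 39 = 2823

q = 32, r = 39


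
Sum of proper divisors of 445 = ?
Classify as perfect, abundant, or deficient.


Proper divisors: 1, 5, 89
Sum = 1 + 5 + 89 = 95
95 < 445 → deficient

s(445) = 95 (deficient)


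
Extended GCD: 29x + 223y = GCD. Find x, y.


Tabular extended Euclidean (each row: r = 29*s + 223*t):
r=29, s=1, t=0
r=223, s=0, t=1
q=0: r=29, s=1, t=0   [29*(1) + 223*(0) = 29]
q=7: r=20, s=-7, t=1   [29*(-7) + 223*(1) = 20]
q=1: r=9, s=8, t=-1   [29*(8) + 223*(-1) = 9]
q=2: r=2, s=-23, t=3   [29*(-23) + 223*(3) = 2]
q=4: r=1, s=100, t=-13   [29*(100) + 223*(-13) = 1]
q=2: r=0, s=-223, t=29   [29*(-223) + 223*(29) = 0]
GCD = 1; from the row with r=1: x=100, y=-13
Check: 29*(100) + 223*(-13) = 2900 - 2899 = 1

GCD = 1, x = 100, y = -13


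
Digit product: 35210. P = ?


3 × 5 × 2 × 1 × 0 = 0


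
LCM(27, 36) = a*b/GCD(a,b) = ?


GCD(27, 36) = 9
LCM = 27*36/9 = 972/9 = 108

LCM = 108


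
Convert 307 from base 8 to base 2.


307 (base 8) = 199 (decimal)
199 (decimal) = 11000111 (base 2)


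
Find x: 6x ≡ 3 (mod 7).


GCD(6, 7) = 1, unique solution
a^(-1) mod 7 = 6
x = 6 * 3 mod 7 = 4

x ≡ 4 (mod 7)


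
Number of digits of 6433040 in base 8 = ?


6433040 in base 8 = 30424420
Number of digits = 8

8 digits (base 8)


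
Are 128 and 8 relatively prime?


Euclidean algorithm:
128 = 16 * 8 + 0
GCD(128, 8) = 8

No, not coprime (GCD = 8)


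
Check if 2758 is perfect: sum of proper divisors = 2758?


Proper divisors of 2758: 1, 2, 7, 14, 197, 394, 1379
Sum = 1 + 2 + 7 + 14 + 197 + 394 + 1379 = 1994

No, 2758 is not perfect (1994 ≠ 2758)


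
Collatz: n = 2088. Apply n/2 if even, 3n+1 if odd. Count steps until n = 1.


2088 → 1044 → 522 → 261 → 784 → 392 → 196 → 98 → 49 → 148 → 74 → 37 → 112 → 56 → 28 → 14 → 7 → 22 → 11 → 34 → 17 → 52 → 26 → 13 → 40 → 20 → 10 → 5 → 16 → 8 → 4 → 2 → 1
Total steps = 32

32 steps


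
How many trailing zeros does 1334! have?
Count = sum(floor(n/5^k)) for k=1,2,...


floor(1334/5) = 266
floor(1334/25) = 53
floor(1334/125) = 10
floor(1334/625) = 2
Total = 331

331 trailing zeros


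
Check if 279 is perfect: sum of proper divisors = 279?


Proper divisors of 279: 1, 3, 9, 31, 93
Sum = 1 + 3 + 9 + 31 + 93 = 137

No, 279 is not perfect (137 ≠ 279)


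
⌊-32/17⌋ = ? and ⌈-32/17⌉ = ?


-32/17 = -1.8824
floor = -2
ceil = -1

floor = -2, ceil = -1


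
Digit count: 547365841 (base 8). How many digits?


547365841 in base 8 = 4050021721
Number of digits = 10

10 digits (base 8)


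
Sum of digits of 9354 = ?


9 + 3 + 5 + 4 = 21


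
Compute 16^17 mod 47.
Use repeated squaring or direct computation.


16^1 mod 47 = 16
16^2 mod 47 = 21
16^3 mod 47 = 7
16^4 mod 47 = 18
16^5 mod 47 = 6
16^6 mod 47 = 2
16^7 mod 47 = 32
16^8 mod 47 = 42
16^9 mod 47 = 14
16^10 mod 47 = 36
16^11 mod 47 = 12
16^12 mod 47 = 4
16^13 mod 47 = 17
16^14 mod 47 = 37
16^15 mod 47 = 28
16^16 mod 47 = 25
16^17 mod 47 = 24


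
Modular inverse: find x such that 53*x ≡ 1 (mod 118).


Use the extended Euclidean algorithm on (118, 53); each row r = 118*s + 53*t:
r=118, s=1, t=0
r=53, s=0, t=1
q=2: r=12, s=1, t=-2   [118*(1) + 53*(-2) = 12]
q=4: r=5, s=-4, t=9   [118*(-4) + 53*(9) = 5]
q=2: r=2, s=9, t=-20   [118*(9) + 53*(-20) = 2]
q=2: r=1, s=-22, t=49   [118*(-22) + 53*(49) = 1]
q=2: r=0, s=53, t=-118   [118*(53) + 53*(-118) = 0]
GCD = 1 with t = 49, so 53*(49) ≡ 1 (mod 118)
Inverse = 49 mod 118 = 49
Check: 53 * 49 = 2597 ≡ 1 (mod 118)

53^(-1) ≡ 49 (mod 118)


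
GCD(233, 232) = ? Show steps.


233 = 1 * 232 + 1
232 = 232 * 1 + 0
GCD = 1


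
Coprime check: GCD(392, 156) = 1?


Euclidean algorithm:
392 = 2 * 156 + 80
156 = 1 * 80 + 76
80 = 1 * 76 + 4
76 = 19 * 4 + 0
GCD(392, 156) = 4

No, not coprime (GCD = 4)


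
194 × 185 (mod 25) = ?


194 × 185 = 35890
35890 mod 25 = 15


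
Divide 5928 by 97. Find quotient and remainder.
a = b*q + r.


5928 = 97 * 61 + 11
Check: 5917 + 11 = 5928

q = 61, r = 11


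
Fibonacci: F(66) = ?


Sequence: 1, 1, 2, 3, 5, 8, 13, 21, 34, 55, 89, 144, 233, 377, 610, 987, 1597, 2584, 4181, 6765, 10946, 17711, 28657, 46368, 75025, 121393, 196418, 317811, 514229, 832040, 1346269, 2178309, 3524578, 5702887, 9227465, 14930352, 24157817, 39088169, 63245986, 102334155, 165580141, 267914296, 433494437, 701408733, 1134903170, 1836311903, 2971215073, 4807526976, 7778742049, 12586269025, 20365011074, 32951280099, 53316291173, 86267571272, 139583862445, 225851433717, 365435296162, 591286729879, 956722026041, 1548008755920, 2504730781961, 4052739537881, 6557470319842, 10610209857723, 17167680177565, 27777890035288
F(66) = 27777890035288


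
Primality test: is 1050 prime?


1050 / 2 = 525 (exact division)
1050 is NOT prime.

No, 1050 is not prime


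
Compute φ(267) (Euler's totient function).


267 = 3 × 89
Prime factors: 3, 89
φ(267) = 267 × (1-1/3) × (1-1/89)
= 267 × 2/3 × 88/89 = 176

φ(267) = 176


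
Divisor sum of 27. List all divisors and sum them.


Divisors of 27: 1, 3, 9, 27
Sum = 1 + 3 + 9 + 27 = 40

σ(27) = 40


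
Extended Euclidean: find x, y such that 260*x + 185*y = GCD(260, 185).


Tabular extended Euclidean (each row: r = 260*s + 185*t):
r=260, s=1, t=0
r=185, s=0, t=1
q=1: r=75, s=1, t=-1   [260*(1) + 185*(-1) = 75]
q=2: r=35, s=-2, t=3   [260*(-2) + 185*(3) = 35]
q=2: r=5, s=5, t=-7   [260*(5) + 185*(-7) = 5]
q=7: r=0, s=-37, t=52   [260*(-37) + 185*(52) = 0]
GCD = 5; from the row with r=5: x=5, y=-7
Check: 260*(5) + 185*(-7) = 1300 - 1295 = 5

GCD = 5, x = 5, y = -7


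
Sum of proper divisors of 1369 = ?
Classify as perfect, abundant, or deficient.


Proper divisors: 1, 37
Sum = 1 + 37 = 38
38 < 1369 → deficient

s(1369) = 38 (deficient)


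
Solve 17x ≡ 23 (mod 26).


GCD(17, 26) = 1, unique solution
a^(-1) mod 26 = 23
x = 23 * 23 mod 26 = 9

x ≡ 9 (mod 26)


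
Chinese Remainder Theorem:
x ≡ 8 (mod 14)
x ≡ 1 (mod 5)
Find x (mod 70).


M = 14*5 = 70
M1 = M/14 = 5, M2 = M/5 = 14
M1^(-1) mod 14 = 3, M2^(-1) mod 5 = 4
x = 8*5*3 + 1*14*4 = 176
176 mod 70 = 36
Check: 36 mod 14 = 8 ✓, 36 mod 5 = 1 ✓

x ≡ 36 (mod 70)


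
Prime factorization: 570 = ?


570 / 2 = 285
285 / 3 = 95
95 / 5 = 19
19 / 19 = 1
570 = 2 × 3 × 5 × 19


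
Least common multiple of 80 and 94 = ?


GCD(80, 94) = 2
LCM = 80*94/2 = 7520/2 = 3760

LCM = 3760


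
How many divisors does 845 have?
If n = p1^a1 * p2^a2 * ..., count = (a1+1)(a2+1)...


845 = 5^1 × 13^2
d(845) = (1+1) × (2+1) = 6

6 divisors


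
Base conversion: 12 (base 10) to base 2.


12 (base 10) = 12 (decimal)
12 (decimal) = 1100 (base 2)


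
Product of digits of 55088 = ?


5 × 5 × 0 × 8 × 8 = 0


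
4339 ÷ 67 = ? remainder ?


4339 = 67 * 64 + 51
Check: 4288 + 51 = 4339

q = 64, r = 51


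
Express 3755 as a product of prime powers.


3755 / 5 = 751
751 / 751 = 1
3755 = 5 × 751


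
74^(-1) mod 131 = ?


Use the extended Euclidean algorithm on (131, 74); each row r = 131*s + 74*t:
r=131, s=1, t=0
r=74, s=0, t=1
q=1: r=57, s=1, t=-1   [131*(1) + 74*(-1) = 57]
q=1: r=17, s=-1, t=2   [131*(-1) + 74*(2) = 17]
q=3: r=6, s=4, t=-7   [131*(4) + 74*(-7) = 6]
q=2: r=5, s=-9, t=16   [131*(-9) + 74*(16) = 5]
q=1: r=1, s=13, t=-23   [131*(13) + 74*(-23) = 1]
q=5: r=0, s=-74, t=131   [131*(-74) + 74*(131) = 0]
GCD = 1 with t = -23, so 74*(-23) ≡ 1 (mod 131)
Inverse = -23 mod 131 = 108
Check: 74 * 108 = 7992 ≡ 1 (mod 131)

74^(-1) ≡ 108 (mod 131)


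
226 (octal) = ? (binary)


226 (base 8) = 150 (decimal)
150 (decimal) = 10010110 (base 2)


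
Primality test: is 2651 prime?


2651 / 11 = 241 (exact division)
2651 is NOT prime.

No, 2651 is not prime


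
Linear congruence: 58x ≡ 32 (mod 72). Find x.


GCD(58, 72) = 2 divides 32
Divide: 29x ≡ 16 (mod 36)
x ≡ 8 (mod 36)


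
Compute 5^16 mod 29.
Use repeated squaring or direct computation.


5^1 mod 29 = 5
5^2 mod 29 = 25
5^3 mod 29 = 9
5^4 mod 29 = 16
5^5 mod 29 = 22
5^6 mod 29 = 23
5^7 mod 29 = 28
5^8 mod 29 = 24
5^9 mod 29 = 4
5^10 mod 29 = 20
5^11 mod 29 = 13
5^12 mod 29 = 7
5^13 mod 29 = 6
5^14 mod 29 = 1
5^15 mod 29 = 5
5^16 mod 29 = 25


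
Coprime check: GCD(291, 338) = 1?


Euclidean algorithm:
338 = 1 * 291 + 47
291 = 6 * 47 + 9
47 = 5 * 9 + 2
9 = 4 * 2 + 1
2 = 2 * 1 + 0
GCD(291, 338) = 1

Yes, coprime (GCD = 1)


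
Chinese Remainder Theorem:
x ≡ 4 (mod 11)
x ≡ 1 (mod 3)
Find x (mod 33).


M = 11*3 = 33
M1 = M/11 = 3, M2 = M/3 = 11
M1^(-1) mod 11 = 4, M2^(-1) mod 3 = 2
x = 4*3*4 + 1*11*2 = 70
70 mod 33 = 4
Check: 4 mod 11 = 4 ✓, 4 mod 3 = 1 ✓

x ≡ 4 (mod 33)


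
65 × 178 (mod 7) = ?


65 × 178 = 11570
11570 mod 7 = 6


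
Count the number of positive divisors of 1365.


1365 = 3^1 × 5^1 × 7^1 × 13^1
d(1365) = (1+1) × (1+1) × (1+1) × (1+1) = 16

16 divisors


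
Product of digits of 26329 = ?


2 × 6 × 3 × 2 × 9 = 648


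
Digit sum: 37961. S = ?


3 + 7 + 9 + 6 + 1 = 26


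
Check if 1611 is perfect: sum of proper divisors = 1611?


Proper divisors of 1611: 1, 3, 9, 179, 537
Sum = 1 + 3 + 9 + 179 + 537 = 729

No, 1611 is not perfect (729 ≠ 1611)


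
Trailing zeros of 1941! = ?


floor(1941/5) = 388
floor(1941/25) = 77
floor(1941/125) = 15
floor(1941/625) = 3
Total = 483

483 trailing zeros


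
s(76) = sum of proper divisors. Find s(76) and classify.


Proper divisors: 1, 2, 4, 19, 38
Sum = 1 + 2 + 4 + 19 + 38 = 64
64 < 76 → deficient

s(76) = 64 (deficient)


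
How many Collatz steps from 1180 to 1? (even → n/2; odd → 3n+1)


1180 → 590 → 295 → 886 → 443 → 1330 → 665 → 1996 → 998 → 499 → 1498 → 749 → 2248 → 1124 → 562 → 281 → 844 → 422 → 211 → 634 → 317 → 952 → 476 → 238 → 119 → 358 → 179 → 538 → 269 → 808 → 404 → 202 → 101 → 304 → 152 → 76 → 38 → 19 → 58 → 29 → 88 → 44 → 22 → 11 → 34 → 17 → 52 → 26 → 13 → 40 → 20 → 10 → 5 → 16 → 8 → 4 → 2 → 1
Total steps = 57

57 steps


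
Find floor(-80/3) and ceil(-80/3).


-80/3 = -26.6667
floor = -27
ceil = -26

floor = -27, ceil = -26


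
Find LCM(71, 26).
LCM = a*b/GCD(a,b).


GCD(71, 26) = 1
LCM = 71*26/1 = 1846/1 = 1846

LCM = 1846


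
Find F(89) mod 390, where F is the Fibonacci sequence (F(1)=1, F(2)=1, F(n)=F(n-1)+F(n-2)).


F(k) mod 390 for k=1..89:
1, 1, 2, 3, 5, 8, 13, 21, 34, 55, 89, 144, 233, 377, 220, 207, 37, 244, 281, 135, 26, 161, 187, 348, 145, 103, 248, 351, 209, 170, 379, 159, 148, 307, 65, 372, 47, 29, 76, 105, 181, 286, 77, 363, 50, 23, 73, 96, 169, 265, 44, 309, 353, 272, 235, 117, 352, 79, 41, 120, 161, 281, 52, 333, 385, 328, 323, 261, 194, 65, 259, 324, 193, 127, 320, 57, 377, 44, 31, 75, 106, 181, 287, 78, 365, 53, 28, 81, 109
F(89) mod 390 = 109


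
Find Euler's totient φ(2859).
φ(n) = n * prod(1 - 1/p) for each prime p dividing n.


2859 = 3 × 953
Prime factors: 3, 953
φ(2859) = 2859 × (1-1/3) × (1-1/953)
= 2859 × 2/3 × 952/953 = 1904

φ(2859) = 1904


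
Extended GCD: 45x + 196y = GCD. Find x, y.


Tabular extended Euclidean (each row: r = 45*s + 196*t):
r=45, s=1, t=0
r=196, s=0, t=1
q=0: r=45, s=1, t=0   [45*(1) + 196*(0) = 45]
q=4: r=16, s=-4, t=1   [45*(-4) + 196*(1) = 16]
q=2: r=13, s=9, t=-2   [45*(9) + 196*(-2) = 13]
q=1: r=3, s=-13, t=3   [45*(-13) + 196*(3) = 3]
q=4: r=1, s=61, t=-14   [45*(61) + 196*(-14) = 1]
q=3: r=0, s=-196, t=45   [45*(-196) + 196*(45) = 0]
GCD = 1; from the row with r=1: x=61, y=-14
Check: 45*(61) + 196*(-14) = 2745 - 2744 = 1

GCD = 1, x = 61, y = -14


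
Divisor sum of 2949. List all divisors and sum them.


Divisors of 2949: 1, 3, 983, 2949
Sum = 1 + 3 + 983 + 2949 = 3936

σ(2949) = 3936


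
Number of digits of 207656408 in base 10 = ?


207656408 has 9 digits in base 10
floor(log10(207656408)) + 1 = floor(8.3173) + 1 = 9

9 digits (base 10)


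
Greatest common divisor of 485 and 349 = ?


485 = 1 * 349 + 136
349 = 2 * 136 + 77
136 = 1 * 77 + 59
77 = 1 * 59 + 18
59 = 3 * 18 + 5
18 = 3 * 5 + 3
5 = 1 * 3 + 2
3 = 1 * 2 + 1
2 = 2 * 1 + 0
GCD = 1


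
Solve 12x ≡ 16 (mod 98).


GCD(12, 98) = 2 divides 16
Divide: 6x ≡ 8 (mod 49)
x ≡ 34 (mod 49)


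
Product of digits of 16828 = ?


1 × 6 × 8 × 2 × 8 = 768


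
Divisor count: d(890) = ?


890 = 2^1 × 5^1 × 89^1
d(890) = (1+1) × (1+1) × (1+1) = 8

8 divisors


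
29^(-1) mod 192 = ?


Use the extended Euclidean algorithm on (192, 29); each row r = 192*s + 29*t:
r=192, s=1, t=0
r=29, s=0, t=1
q=6: r=18, s=1, t=-6   [192*(1) + 29*(-6) = 18]
q=1: r=11, s=-1, t=7   [192*(-1) + 29*(7) = 11]
q=1: r=7, s=2, t=-13   [192*(2) + 29*(-13) = 7]
q=1: r=4, s=-3, t=20   [192*(-3) + 29*(20) = 4]
q=1: r=3, s=5, t=-33   [192*(5) + 29*(-33) = 3]
q=1: r=1, s=-8, t=53   [192*(-8) + 29*(53) = 1]
q=3: r=0, s=29, t=-192   [192*(29) + 29*(-192) = 0]
GCD = 1 with t = 53, so 29*(53) ≡ 1 (mod 192)
Inverse = 53 mod 192 = 53
Check: 29 * 53 = 1537 ≡ 1 (mod 192)

29^(-1) ≡ 53 (mod 192)


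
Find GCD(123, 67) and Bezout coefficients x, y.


Tabular extended Euclidean (each row: r = 123*s + 67*t):
r=123, s=1, t=0
r=67, s=0, t=1
q=1: r=56, s=1, t=-1   [123*(1) + 67*(-1) = 56]
q=1: r=11, s=-1, t=2   [123*(-1) + 67*(2) = 11]
q=5: r=1, s=6, t=-11   [123*(6) + 67*(-11) = 1]
q=11: r=0, s=-67, t=123   [123*(-67) + 67*(123) = 0]
GCD = 1; from the row with r=1: x=6, y=-11
Check: 123*(6) + 67*(-11) = 738 - 737 = 1

GCD = 1, x = 6, y = -11


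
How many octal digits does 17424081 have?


17424081 in base 8 = 102357321
Number of digits = 9

9 digits (base 8)


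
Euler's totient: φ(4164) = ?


4164 = 2^2 × 3 × 347
Prime factors: 2, 3, 347
φ(4164) = 4164 × (1-1/2) × (1-1/3) × (1-1/347)
= 4164 × 1/2 × 2/3 × 346/347 = 1384

φ(4164) = 1384


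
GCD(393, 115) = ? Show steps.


393 = 3 * 115 + 48
115 = 2 * 48 + 19
48 = 2 * 19 + 10
19 = 1 * 10 + 9
10 = 1 * 9 + 1
9 = 9 * 1 + 0
GCD = 1


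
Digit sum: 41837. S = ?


4 + 1 + 8 + 3 + 7 = 23


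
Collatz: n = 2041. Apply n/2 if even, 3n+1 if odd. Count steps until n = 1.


2041 → 6124 → 3062 → 1531 → 4594 → 2297 → 6892 → 3446 → 1723 → 5170 → 2585 → 7756 → 3878 → 1939 → 5818 → 2909 → 8728 → 4364 → 2182 → 1091 → 3274 → 1637 → 4912 → 2456 → 1228 → 614 → 307 → 922 → 461 → 1384 → 692 → 346 → 173 → 520 → 260 → 130 → 65 → 196 → 98 → 49 → 148 → 74 → 37 → 112 → 56 → 28 → 14 → 7 → 22 → 11 → 34 → 17 → 52 → 26 → 13 → 40 → 20 → 10 → 5 → 16 → 8 → 4 → 2 → 1
Total steps = 63

63 steps


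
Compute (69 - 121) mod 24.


69 - 121 = -52
-52 mod 24 = 20


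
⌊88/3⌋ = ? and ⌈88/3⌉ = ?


88/3 = 29.3333
floor = 29
ceil = 30

floor = 29, ceil = 30


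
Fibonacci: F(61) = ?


Sequence: 1, 1, 2, 3, 5, 8, 13, 21, 34, 55, 89, 144, 233, 377, 610, 987, 1597, 2584, 4181, 6765, 10946, 17711, 28657, 46368, 75025, 121393, 196418, 317811, 514229, 832040, 1346269, 2178309, 3524578, 5702887, 9227465, 14930352, 24157817, 39088169, 63245986, 102334155, 165580141, 267914296, 433494437, 701408733, 1134903170, 1836311903, 2971215073, 4807526976, 7778742049, 12586269025, 20365011074, 32951280099, 53316291173, 86267571272, 139583862445, 225851433717, 365435296162, 591286729879, 956722026041, 1548008755920, 2504730781961
F(61) = 2504730781961


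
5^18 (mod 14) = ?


5^1 mod 14 = 5
5^2 mod 14 = 11
5^3 mod 14 = 13
5^4 mod 14 = 9
5^5 mod 14 = 3
5^6 mod 14 = 1
5^7 mod 14 = 5
5^8 mod 14 = 11
5^9 mod 14 = 13
5^10 mod 14 = 9
5^11 mod 14 = 3
5^12 mod 14 = 1
5^13 mod 14 = 5
5^14 mod 14 = 11
5^15 mod 14 = 13
5^16 mod 14 = 9
5^17 mod 14 = 3
5^18 mod 14 = 1


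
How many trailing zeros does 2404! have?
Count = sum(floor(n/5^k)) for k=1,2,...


floor(2404/5) = 480
floor(2404/25) = 96
floor(2404/125) = 19
floor(2404/625) = 3
Total = 598

598 trailing zeros


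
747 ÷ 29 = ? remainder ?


747 = 29 * 25 + 22
Check: 725 + 22 = 747

q = 25, r = 22


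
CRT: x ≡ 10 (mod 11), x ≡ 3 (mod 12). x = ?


M = 11*12 = 132
M1 = M/11 = 12, M2 = M/12 = 11
M1^(-1) mod 11 = 1, M2^(-1) mod 12 = 11
x = 10*12*1 + 3*11*11 = 483
483 mod 132 = 87
Check: 87 mod 11 = 10 ✓, 87 mod 12 = 3 ✓

x ≡ 87 (mod 132)


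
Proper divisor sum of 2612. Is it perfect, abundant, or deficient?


Proper divisors: 1, 2, 4, 653, 1306
Sum = 1 + 2 + 4 + 653 + 1306 = 1966
1966 < 2612 → deficient

s(2612) = 1966 (deficient)


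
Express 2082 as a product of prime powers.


2082 / 2 = 1041
1041 / 3 = 347
347 / 347 = 1
2082 = 2 × 3 × 347


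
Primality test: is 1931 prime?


Check divisors up to sqrt(1931) = 43.9431
No divisors found.
1931 is prime.

Yes, 1931 is prime


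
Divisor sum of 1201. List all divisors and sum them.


Divisors of 1201: 1, 1201
Sum = 1 + 1201 = 1202

σ(1201) = 1202


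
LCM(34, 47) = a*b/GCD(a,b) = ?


GCD(34, 47) = 1
LCM = 34*47/1 = 1598/1 = 1598

LCM = 1598


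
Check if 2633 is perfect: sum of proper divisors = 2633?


Proper divisors of 2633: 1
Sum = 1 = 1

No, 2633 is not perfect (1 ≠ 2633)


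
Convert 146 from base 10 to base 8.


146 (base 10) = 146 (decimal)
146 (decimal) = 222 (base 8)


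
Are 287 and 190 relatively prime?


Euclidean algorithm:
287 = 1 * 190 + 97
190 = 1 * 97 + 93
97 = 1 * 93 + 4
93 = 23 * 4 + 1
4 = 4 * 1 + 0
GCD(287, 190) = 1

Yes, coprime (GCD = 1)


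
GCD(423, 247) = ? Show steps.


423 = 1 * 247 + 176
247 = 1 * 176 + 71
176 = 2 * 71 + 34
71 = 2 * 34 + 3
34 = 11 * 3 + 1
3 = 3 * 1 + 0
GCD = 1


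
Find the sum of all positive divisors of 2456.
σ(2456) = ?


Divisors of 2456: 1, 2, 4, 8, 307, 614, 1228, 2456
Sum = 1 + 2 + 4 + 8 + 307 + 614 + 1228 + 2456 = 4620

σ(2456) = 4620


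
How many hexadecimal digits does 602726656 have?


602726656 in base 16 = 23ECE100
Number of digits = 8

8 digits (base 16)


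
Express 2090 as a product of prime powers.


2090 / 2 = 1045
1045 / 5 = 209
209 / 11 = 19
19 / 19 = 1
2090 = 2 × 5 × 11 × 19


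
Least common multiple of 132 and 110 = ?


GCD(132, 110) = 22
LCM = 132*110/22 = 14520/22 = 660

LCM = 660


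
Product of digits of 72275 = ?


7 × 2 × 2 × 7 × 5 = 980


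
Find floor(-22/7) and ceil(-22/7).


-22/7 = -3.1429
floor = -4
ceil = -3

floor = -4, ceil = -3


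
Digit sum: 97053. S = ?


9 + 7 + 0 + 5 + 3 = 24


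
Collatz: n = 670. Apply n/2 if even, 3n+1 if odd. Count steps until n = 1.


670 → 335 → 1006 → 503 → 1510 → 755 → 2266 → 1133 → 3400 → 1700 → 850 → 425 → 1276 → 638 → 319 → 958 → 479 → 1438 → 719 → 2158 → 1079 → 3238 → 1619 → 4858 → 2429 → 7288 → 3644 → 1822 → 911 → 2734 → 1367 → 4102 → 2051 → 6154 → 3077 → 9232 → 4616 → 2308 → 1154 → 577 → 1732 → 866 → 433 → 1300 → 650 → 325 → 976 → 488 → 244 → 122 → 61 → 184 → 92 → 46 → 23 → 70 → 35 → 106 → 53 → 160 → 80 → 40 → 20 → 10 → 5 → 16 → 8 → 4 → 2 → 1
Total steps = 69

69 steps


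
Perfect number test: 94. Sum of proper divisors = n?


Proper divisors of 94: 1, 2, 47
Sum = 1 + 2 + 47 = 50

No, 94 is not perfect (50 ≠ 94)


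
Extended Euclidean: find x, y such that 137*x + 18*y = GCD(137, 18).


Tabular extended Euclidean (each row: r = 137*s + 18*t):
r=137, s=1, t=0
r=18, s=0, t=1
q=7: r=11, s=1, t=-7   [137*(1) + 18*(-7) = 11]
q=1: r=7, s=-1, t=8   [137*(-1) + 18*(8) = 7]
q=1: r=4, s=2, t=-15   [137*(2) + 18*(-15) = 4]
q=1: r=3, s=-3, t=23   [137*(-3) + 18*(23) = 3]
q=1: r=1, s=5, t=-38   [137*(5) + 18*(-38) = 1]
q=3: r=0, s=-18, t=137   [137*(-18) + 18*(137) = 0]
GCD = 1; from the row with r=1: x=5, y=-38
Check: 137*(5) + 18*(-38) = 685 - 684 = 1

GCD = 1, x = 5, y = -38


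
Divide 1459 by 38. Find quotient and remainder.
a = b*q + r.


1459 = 38 * 38 + 15
Check: 1444 + 15 = 1459

q = 38, r = 15


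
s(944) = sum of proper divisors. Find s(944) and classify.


Proper divisors: 1, 2, 4, 8, 16, 59, 118, 236, 472
Sum = 1 + 2 + 4 + 8 + 16 + 59 + 118 + 236 + 472 = 916
916 < 944 → deficient

s(944) = 916 (deficient)


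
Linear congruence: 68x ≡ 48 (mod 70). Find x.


GCD(68, 70) = 2 divides 48
Divide: 34x ≡ 24 (mod 35)
x ≡ 11 (mod 35)


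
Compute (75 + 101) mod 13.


75 + 101 = 176
176 mod 13 = 7


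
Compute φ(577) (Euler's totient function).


577 = 577
Prime factors: 577
φ(577) = 577 × (1-1/577)
= 577 × 576/577 = 576

φ(577) = 576


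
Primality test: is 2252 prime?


2252 / 2 = 1126 (exact division)
2252 is NOT prime.

No, 2252 is not prime


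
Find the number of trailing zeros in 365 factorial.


floor(365/5) = 73
floor(365/25) = 14
floor(365/125) = 2
Total = 89

89 trailing zeros


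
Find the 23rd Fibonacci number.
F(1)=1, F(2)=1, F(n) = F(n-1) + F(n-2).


Sequence: 1, 1, 2, 3, 5, 8, 13, 21, 34, 55, 89, 144, 233, 377, 610, 987, 1597, 2584, 4181, 6765, 10946, 17711, 28657
F(23) = 28657


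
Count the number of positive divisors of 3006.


3006 = 2^1 × 3^2 × 167^1
d(3006) = (1+1) × (2+1) × (1+1) = 12

12 divisors


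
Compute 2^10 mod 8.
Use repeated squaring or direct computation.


2^1 mod 8 = 2
2^2 mod 8 = 4
2^3 mod 8 = 0
2^4 mod 8 = 0
2^5 mod 8 = 0
2^6 mod 8 = 0
2^7 mod 8 = 0
2^8 mod 8 = 0
2^9 mod 8 = 0
2^10 mod 8 = 0


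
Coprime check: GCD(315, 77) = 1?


Euclidean algorithm:
315 = 4 * 77 + 7
77 = 11 * 7 + 0
GCD(315, 77) = 7

No, not coprime (GCD = 7)


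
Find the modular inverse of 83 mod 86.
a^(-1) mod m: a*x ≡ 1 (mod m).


Use the extended Euclidean algorithm on (86, 83); each row r = 86*s + 83*t:
r=86, s=1, t=0
r=83, s=0, t=1
q=1: r=3, s=1, t=-1   [86*(1) + 83*(-1) = 3]
q=27: r=2, s=-27, t=28   [86*(-27) + 83*(28) = 2]
q=1: r=1, s=28, t=-29   [86*(28) + 83*(-29) = 1]
q=2: r=0, s=-83, t=86   [86*(-83) + 83*(86) = 0]
GCD = 1 with t = -29, so 83*(-29) ≡ 1 (mod 86)
Inverse = -29 mod 86 = 57
Check: 83 * 57 = 4731 ≡ 1 (mod 86)

83^(-1) ≡ 57 (mod 86)


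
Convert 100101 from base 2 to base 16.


100101 (base 2) = 37 (decimal)
37 (decimal) = 25 (base 16)


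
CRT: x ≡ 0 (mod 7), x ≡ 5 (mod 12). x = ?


M = 7*12 = 84
M1 = M/7 = 12, M2 = M/12 = 7
M1^(-1) mod 7 = 3, M2^(-1) mod 12 = 7
x = 0*12*3 + 5*7*7 = 245
245 mod 84 = 77
Check: 77 mod 7 = 0 ✓, 77 mod 12 = 5 ✓

x ≡ 77 (mod 84)


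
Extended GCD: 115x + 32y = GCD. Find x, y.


Tabular extended Euclidean (each row: r = 115*s + 32*t):
r=115, s=1, t=0
r=32, s=0, t=1
q=3: r=19, s=1, t=-3   [115*(1) + 32*(-3) = 19]
q=1: r=13, s=-1, t=4   [115*(-1) + 32*(4) = 13]
q=1: r=6, s=2, t=-7   [115*(2) + 32*(-7) = 6]
q=2: r=1, s=-5, t=18   [115*(-5) + 32*(18) = 1]
q=6: r=0, s=32, t=-115   [115*(32) + 32*(-115) = 0]
GCD = 1; from the row with r=1: x=-5, y=18
Check: 115*(-5) + 32*(18) = -575 + 576 = 1

GCD = 1, x = -5, y = 18


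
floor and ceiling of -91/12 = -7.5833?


-91/12 = -7.5833
floor = -8
ceil = -7

floor = -8, ceil = -7


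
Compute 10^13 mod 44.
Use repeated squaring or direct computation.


10^1 mod 44 = 10
10^2 mod 44 = 12
10^3 mod 44 = 32
10^4 mod 44 = 12
10^5 mod 44 = 32
10^6 mod 44 = 12
10^7 mod 44 = 32
10^8 mod 44 = 12
10^9 mod 44 = 32
10^10 mod 44 = 12
10^11 mod 44 = 32
10^12 mod 44 = 12
10^13 mod 44 = 32


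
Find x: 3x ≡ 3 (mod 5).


GCD(3, 5) = 1, unique solution
a^(-1) mod 5 = 2
x = 2 * 3 mod 5 = 1

x ≡ 1 (mod 5)


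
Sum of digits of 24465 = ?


2 + 4 + 4 + 6 + 5 = 21


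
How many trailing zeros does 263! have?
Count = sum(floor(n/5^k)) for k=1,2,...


floor(263/5) = 52
floor(263/25) = 10
floor(263/125) = 2
Total = 64

64 trailing zeros


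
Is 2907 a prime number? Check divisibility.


2907 / 3 = 969 (exact division)
2907 is NOT prime.

No, 2907 is not prime


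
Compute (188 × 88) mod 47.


188 × 88 = 16544
16544 mod 47 = 0


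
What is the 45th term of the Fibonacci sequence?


Sequence: 1, 1, 2, 3, 5, 8, 13, 21, 34, 55, 89, 144, 233, 377, 610, 987, 1597, 2584, 4181, 6765, 10946, 17711, 28657, 46368, 75025, 121393, 196418, 317811, 514229, 832040, 1346269, 2178309, 3524578, 5702887, 9227465, 14930352, 24157817, 39088169, 63245986, 102334155, 165580141, 267914296, 433494437, 701408733, 1134903170
F(45) = 1134903170


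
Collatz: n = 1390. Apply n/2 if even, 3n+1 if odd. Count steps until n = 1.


1390 → 695 → 2086 → 1043 → 3130 → 1565 → 4696 → 2348 → 1174 → 587 → 1762 → 881 → 2644 → 1322 → 661 → 1984 → 992 → 496 → 248 → 124 → 62 → 31 → 94 → 47 → 142 → 71 → 214 → 107 → 322 → 161 → 484 → 242 → 121 → 364 → 182 → 91 → 274 → 137 → 412 → 206 → 103 → 310 → 155 → 466 → 233 → 700 → 350 → 175 → 526 → 263 → 790 → 395 → 1186 → 593 → 1780 → 890 → 445 → 1336 → 668 → 334 → 167 → 502 → 251 → 754 → 377 → 1132 → 566 → 283 → 850 → 425 → 1276 → 638 → 319 → 958 → 479 → 1438 → 719 → 2158 → 1079 → 3238 → 1619 → 4858 → 2429 → 7288 → 3644 → 1822 → 911 → 2734 → 1367 → 4102 → 2051 → 6154 → 3077 → 9232 → 4616 → 2308 → 1154 → 577 → 1732 → 866 → 433 → 1300 → 650 → 325 → 976 → 488 → 244 → 122 → 61 → 184 → 92 → 46 → 23 → 70 → 35 → 106 → 53 → 160 → 80 → 40 → 20 → 10 → 5 → 16 → 8 → 4 → 2 → 1
Total steps = 127

127 steps


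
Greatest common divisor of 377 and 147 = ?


377 = 2 * 147 + 83
147 = 1 * 83 + 64
83 = 1 * 64 + 19
64 = 3 * 19 + 7
19 = 2 * 7 + 5
7 = 1 * 5 + 2
5 = 2 * 2 + 1
2 = 2 * 1 + 0
GCD = 1


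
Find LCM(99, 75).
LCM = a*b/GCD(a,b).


GCD(99, 75) = 3
LCM = 99*75/3 = 7425/3 = 2475

LCM = 2475


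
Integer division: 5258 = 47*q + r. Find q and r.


5258 = 47 * 111 + 41
Check: 5217 + 41 = 5258

q = 111, r = 41


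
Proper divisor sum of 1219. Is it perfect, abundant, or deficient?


Proper divisors: 1, 23, 53
Sum = 1 + 23 + 53 = 77
77 < 1219 → deficient

s(1219) = 77 (deficient)


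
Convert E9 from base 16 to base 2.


E9 (base 16) = 233 (decimal)
233 (decimal) = 11101001 (base 2)


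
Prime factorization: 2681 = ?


2681 / 7 = 383
383 / 383 = 1
2681 = 7 × 383


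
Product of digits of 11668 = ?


1 × 1 × 6 × 6 × 8 = 288


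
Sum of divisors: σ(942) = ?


Divisors of 942: 1, 2, 3, 6, 157, 314, 471, 942
Sum = 1 + 2 + 3 + 6 + 157 + 314 + 471 + 942 = 1896

σ(942) = 1896


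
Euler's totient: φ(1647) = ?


1647 = 3^3 × 61
Prime factors: 3, 61
φ(1647) = 1647 × (1-1/3) × (1-1/61)
= 1647 × 2/3 × 60/61 = 1080

φ(1647) = 1080


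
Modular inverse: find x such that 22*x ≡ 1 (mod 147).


Use the extended Euclidean algorithm on (147, 22); each row r = 147*s + 22*t:
r=147, s=1, t=0
r=22, s=0, t=1
q=6: r=15, s=1, t=-6   [147*(1) + 22*(-6) = 15]
q=1: r=7, s=-1, t=7   [147*(-1) + 22*(7) = 7]
q=2: r=1, s=3, t=-20   [147*(3) + 22*(-20) = 1]
q=7: r=0, s=-22, t=147   [147*(-22) + 22*(147) = 0]
GCD = 1 with t = -20, so 22*(-20) ≡ 1 (mod 147)
Inverse = -20 mod 147 = 127
Check: 22 * 127 = 2794 ≡ 1 (mod 147)

22^(-1) ≡ 127 (mod 147)


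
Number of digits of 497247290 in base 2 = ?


497247290 in base 2 = 11101101000110110010000111010
Number of digits = 29

29 digits (base 2)


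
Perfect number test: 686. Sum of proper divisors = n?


Proper divisors of 686: 1, 2, 7, 14, 49, 98, 343
Sum = 1 + 2 + 7 + 14 + 49 + 98 + 343 = 514

No, 686 is not perfect (514 ≠ 686)


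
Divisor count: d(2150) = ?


2150 = 2^1 × 5^2 × 43^1
d(2150) = (1+1) × (2+1) × (1+1) = 12

12 divisors


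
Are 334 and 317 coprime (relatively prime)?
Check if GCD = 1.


Euclidean algorithm:
334 = 1 * 317 + 17
317 = 18 * 17 + 11
17 = 1 * 11 + 6
11 = 1 * 6 + 5
6 = 1 * 5 + 1
5 = 5 * 1 + 0
GCD(334, 317) = 1

Yes, coprime (GCD = 1)


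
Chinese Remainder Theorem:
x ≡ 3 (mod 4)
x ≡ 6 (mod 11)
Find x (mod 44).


M = 4*11 = 44
M1 = M/4 = 11, M2 = M/11 = 4
M1^(-1) mod 4 = 3, M2^(-1) mod 11 = 3
x = 3*11*3 + 6*4*3 = 171
171 mod 44 = 39
Check: 39 mod 4 = 3 ✓, 39 mod 11 = 6 ✓

x ≡ 39 (mod 44)


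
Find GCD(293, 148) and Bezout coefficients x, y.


Tabular extended Euclidean (each row: r = 293*s + 148*t):
r=293, s=1, t=0
r=148, s=0, t=1
q=1: r=145, s=1, t=-1   [293*(1) + 148*(-1) = 145]
q=1: r=3, s=-1, t=2   [293*(-1) + 148*(2) = 3]
q=48: r=1, s=49, t=-97   [293*(49) + 148*(-97) = 1]
q=3: r=0, s=-148, t=293   [293*(-148) + 148*(293) = 0]
GCD = 1; from the row with r=1: x=49, y=-97
Check: 293*(49) + 148*(-97) = 14357 - 14356 = 1

GCD = 1, x = 49, y = -97
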